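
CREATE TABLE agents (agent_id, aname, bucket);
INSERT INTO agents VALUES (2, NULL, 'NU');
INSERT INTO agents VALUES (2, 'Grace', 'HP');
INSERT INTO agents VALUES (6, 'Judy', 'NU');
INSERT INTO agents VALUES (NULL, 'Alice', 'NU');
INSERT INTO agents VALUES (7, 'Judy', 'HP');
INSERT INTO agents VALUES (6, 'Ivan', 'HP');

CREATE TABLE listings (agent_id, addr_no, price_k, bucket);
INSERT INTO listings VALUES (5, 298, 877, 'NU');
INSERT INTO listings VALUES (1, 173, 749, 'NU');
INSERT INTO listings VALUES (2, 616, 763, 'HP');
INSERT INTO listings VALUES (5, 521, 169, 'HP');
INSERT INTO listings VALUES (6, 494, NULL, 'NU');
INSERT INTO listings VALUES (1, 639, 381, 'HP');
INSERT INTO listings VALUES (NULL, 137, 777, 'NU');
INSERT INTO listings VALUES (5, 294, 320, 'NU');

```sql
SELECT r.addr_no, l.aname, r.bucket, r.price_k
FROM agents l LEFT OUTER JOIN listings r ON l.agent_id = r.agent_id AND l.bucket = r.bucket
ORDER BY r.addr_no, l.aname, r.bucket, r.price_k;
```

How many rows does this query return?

LEFT JOIN keeps every row from `agents`; unmatched rows get NULL for `listings`'s columns.
Matching on l.agent_id = r.agent_id AND l.bucket = r.bucket. A NULL in a compared column never satisfies the condition.
Matched pairs: 2; unmatched l rows kept: 4.
Total: 2 matched + 4 padded = 6 rows.

6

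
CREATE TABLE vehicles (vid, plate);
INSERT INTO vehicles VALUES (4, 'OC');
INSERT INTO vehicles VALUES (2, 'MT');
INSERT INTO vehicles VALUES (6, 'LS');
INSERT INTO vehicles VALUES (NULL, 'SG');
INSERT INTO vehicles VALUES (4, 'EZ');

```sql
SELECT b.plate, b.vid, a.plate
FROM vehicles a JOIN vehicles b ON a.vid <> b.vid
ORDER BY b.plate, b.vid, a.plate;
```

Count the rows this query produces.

10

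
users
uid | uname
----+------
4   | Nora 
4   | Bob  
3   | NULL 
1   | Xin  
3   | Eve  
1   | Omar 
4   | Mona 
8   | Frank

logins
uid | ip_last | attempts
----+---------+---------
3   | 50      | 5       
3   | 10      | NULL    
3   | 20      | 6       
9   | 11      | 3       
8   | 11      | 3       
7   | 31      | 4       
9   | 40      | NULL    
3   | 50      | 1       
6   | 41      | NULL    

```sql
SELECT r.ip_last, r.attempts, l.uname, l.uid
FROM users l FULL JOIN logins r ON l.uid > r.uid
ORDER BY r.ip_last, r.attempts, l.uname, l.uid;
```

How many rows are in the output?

25

FULL OUTER JOIN keeps every row from both sides; unmatched rows get NULL for the other side's columns.
Matching on l.uid > r.uid.
Matched pairs: 18; unmatched l rows kept: 4; unmatched r rows kept: 3.
Total: 18 matched + 7 padded = 25 rows.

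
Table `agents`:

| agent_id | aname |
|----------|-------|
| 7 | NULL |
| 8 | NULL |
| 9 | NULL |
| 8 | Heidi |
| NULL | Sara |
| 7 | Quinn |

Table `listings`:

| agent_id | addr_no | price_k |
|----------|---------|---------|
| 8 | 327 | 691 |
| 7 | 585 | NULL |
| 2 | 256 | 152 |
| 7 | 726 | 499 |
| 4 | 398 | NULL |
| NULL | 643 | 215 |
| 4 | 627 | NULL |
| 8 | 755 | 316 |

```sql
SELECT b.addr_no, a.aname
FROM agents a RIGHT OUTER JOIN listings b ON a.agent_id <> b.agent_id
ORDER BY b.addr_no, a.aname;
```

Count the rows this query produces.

RIGHT JOIN keeps every row from `listings`; unmatched rows get NULL for `agents`'s columns.
Matching on a.agent_id <> b.agent_id. A NULL in a compared column never satisfies the condition.
Matched pairs: 27; unmatched b rows kept: 1.
Total: 27 matched + 1 padded = 28 rows.

28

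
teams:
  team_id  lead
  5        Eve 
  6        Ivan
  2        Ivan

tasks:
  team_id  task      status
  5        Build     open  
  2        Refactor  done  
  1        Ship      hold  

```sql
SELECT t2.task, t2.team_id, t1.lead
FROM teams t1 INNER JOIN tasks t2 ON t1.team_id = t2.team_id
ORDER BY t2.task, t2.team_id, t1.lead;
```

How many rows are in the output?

INNER JOIN keeps only pairs where the ON condition holds.
Matching on t1.team_id = t2.team_id.
- t1 (team_id=5) pairs with 1 row(s) of t2.
- t1 (team_id=6) has no partner → excluded.
- t1 (team_id=2) pairs with 1 row(s) of t2.
Total: 2 rows.

2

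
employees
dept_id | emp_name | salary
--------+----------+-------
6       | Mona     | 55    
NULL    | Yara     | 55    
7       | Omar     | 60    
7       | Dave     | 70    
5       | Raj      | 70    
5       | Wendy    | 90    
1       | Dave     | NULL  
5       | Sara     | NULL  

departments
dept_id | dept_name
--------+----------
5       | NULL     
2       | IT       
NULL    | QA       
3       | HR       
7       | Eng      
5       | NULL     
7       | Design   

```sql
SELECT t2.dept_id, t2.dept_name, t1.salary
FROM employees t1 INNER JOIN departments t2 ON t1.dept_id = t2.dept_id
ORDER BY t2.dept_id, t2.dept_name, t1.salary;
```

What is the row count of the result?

10

INNER JOIN keeps only pairs where the ON condition holds.
Matching on t1.dept_id = t2.dept_id. A NULL in a compared column never satisfies the condition.
Matched pairs: 10.
Total: 10 rows.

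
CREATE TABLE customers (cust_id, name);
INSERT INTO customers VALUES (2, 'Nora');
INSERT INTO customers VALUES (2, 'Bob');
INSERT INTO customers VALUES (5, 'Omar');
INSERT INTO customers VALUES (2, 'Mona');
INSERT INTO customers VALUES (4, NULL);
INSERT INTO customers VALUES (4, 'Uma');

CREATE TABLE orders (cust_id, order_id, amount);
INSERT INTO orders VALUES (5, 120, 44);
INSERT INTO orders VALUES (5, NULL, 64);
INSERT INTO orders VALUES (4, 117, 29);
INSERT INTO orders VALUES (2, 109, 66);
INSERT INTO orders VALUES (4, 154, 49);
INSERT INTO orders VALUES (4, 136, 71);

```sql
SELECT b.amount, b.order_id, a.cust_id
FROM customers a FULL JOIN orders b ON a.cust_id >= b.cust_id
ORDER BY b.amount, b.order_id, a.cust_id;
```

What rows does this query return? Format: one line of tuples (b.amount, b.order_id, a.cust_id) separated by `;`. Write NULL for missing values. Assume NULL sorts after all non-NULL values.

(29, 117, 4); (29, 117, 4); (29, 117, 5); (44, 120, 5); (49, 154, 4); (49, 154, 4); (49, 154, 5); (64, NULL, 5); (66, 109, 2); (66, 109, 2); (66, 109, 2); (66, 109, 4); (66, 109, 4); (66, 109, 5); (71, 136, 4); (71, 136, 4); (71, 136, 5)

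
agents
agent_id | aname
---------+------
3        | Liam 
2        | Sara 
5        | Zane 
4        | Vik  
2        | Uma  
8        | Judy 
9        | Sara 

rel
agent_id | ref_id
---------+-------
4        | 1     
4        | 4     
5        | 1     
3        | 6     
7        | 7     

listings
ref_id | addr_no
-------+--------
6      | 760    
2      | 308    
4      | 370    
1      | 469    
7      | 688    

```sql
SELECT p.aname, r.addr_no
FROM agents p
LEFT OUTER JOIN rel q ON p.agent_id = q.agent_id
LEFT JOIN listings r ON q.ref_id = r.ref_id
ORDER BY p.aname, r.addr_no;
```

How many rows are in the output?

Step 1 — p LEFT JOIN q on agent_id → 8 row(s).
Then LEFT JOIN `listings r` on ref_id: each of those 8 rows is kept; rows whose q.ref_id has no match in r get NULL for r's columns.
Result: 8 row(s).

8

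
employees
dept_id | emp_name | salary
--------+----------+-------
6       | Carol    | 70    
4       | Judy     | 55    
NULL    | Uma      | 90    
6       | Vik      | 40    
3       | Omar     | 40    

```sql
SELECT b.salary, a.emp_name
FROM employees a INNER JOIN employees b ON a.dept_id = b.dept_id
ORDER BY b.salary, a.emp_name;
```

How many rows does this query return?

6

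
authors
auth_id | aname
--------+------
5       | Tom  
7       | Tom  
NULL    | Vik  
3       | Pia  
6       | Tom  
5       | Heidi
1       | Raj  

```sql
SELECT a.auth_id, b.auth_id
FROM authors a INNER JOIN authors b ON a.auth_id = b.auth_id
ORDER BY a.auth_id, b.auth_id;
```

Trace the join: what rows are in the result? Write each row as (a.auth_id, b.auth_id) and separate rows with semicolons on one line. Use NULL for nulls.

(1, 1); (3, 3); (5, 5); (5, 5); (5, 5); (5, 5); (6, 6); (7, 7)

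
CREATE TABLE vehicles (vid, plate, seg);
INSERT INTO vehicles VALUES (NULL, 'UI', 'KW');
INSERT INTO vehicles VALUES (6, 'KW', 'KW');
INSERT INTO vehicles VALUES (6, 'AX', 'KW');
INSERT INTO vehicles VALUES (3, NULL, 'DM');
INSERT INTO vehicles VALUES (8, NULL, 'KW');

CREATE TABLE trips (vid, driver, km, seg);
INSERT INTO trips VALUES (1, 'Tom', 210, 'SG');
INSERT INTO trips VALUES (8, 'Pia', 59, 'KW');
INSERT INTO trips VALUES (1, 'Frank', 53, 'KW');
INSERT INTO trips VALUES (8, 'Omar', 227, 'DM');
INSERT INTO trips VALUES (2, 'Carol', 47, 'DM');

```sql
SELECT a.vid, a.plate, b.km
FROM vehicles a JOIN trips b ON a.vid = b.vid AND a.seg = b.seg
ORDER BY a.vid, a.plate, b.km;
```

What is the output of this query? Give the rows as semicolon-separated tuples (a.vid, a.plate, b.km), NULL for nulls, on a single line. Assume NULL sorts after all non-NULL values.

INNER JOIN keeps only pairs where the ON condition holds.
Matching on a.vid = b.vid AND a.seg = b.seg. A NULL in a compared column never satisfies the condition.
- a[0] vid=NULL, seg=KW → no match; dropped.
- a[1] vid=6, seg=KW → no match; dropped.
- a[2] vid=6, seg=KW → no match; dropped.
- a[3] vid=3, seg=DM → no match; dropped.
- a[4] vid=8, seg=KW → 1 match(es) in b → 1 row(s).
After projecting and ordering:
a.vid | a.plate | b.km
8 | NULL | 59

(8, NULL, 59)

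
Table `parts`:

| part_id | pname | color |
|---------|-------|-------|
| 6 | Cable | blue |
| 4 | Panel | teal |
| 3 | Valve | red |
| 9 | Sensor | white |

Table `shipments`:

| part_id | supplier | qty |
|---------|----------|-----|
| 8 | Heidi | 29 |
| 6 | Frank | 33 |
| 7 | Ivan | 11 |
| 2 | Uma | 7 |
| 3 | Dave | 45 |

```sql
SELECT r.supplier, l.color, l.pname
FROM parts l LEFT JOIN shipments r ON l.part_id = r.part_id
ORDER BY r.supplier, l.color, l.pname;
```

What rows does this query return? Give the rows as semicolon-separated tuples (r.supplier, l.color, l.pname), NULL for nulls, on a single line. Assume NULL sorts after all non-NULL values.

(Dave, red, Valve); (Frank, blue, Cable); (NULL, teal, Panel); (NULL, white, Sensor)

LEFT JOIN keeps every row from `parts`; unmatched rows get NULL for `shipments`'s columns.
Matching on l.part_id = r.part_id.
Matched pairs: 2; unmatched l rows kept: 2.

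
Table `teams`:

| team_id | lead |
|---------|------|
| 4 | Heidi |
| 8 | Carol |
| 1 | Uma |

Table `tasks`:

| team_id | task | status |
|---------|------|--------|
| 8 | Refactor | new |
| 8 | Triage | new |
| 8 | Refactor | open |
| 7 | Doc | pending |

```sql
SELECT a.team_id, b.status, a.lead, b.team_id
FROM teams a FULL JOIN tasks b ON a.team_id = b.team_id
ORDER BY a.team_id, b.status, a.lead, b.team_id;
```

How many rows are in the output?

FULL OUTER JOIN keeps every row from both sides; unmatched rows get NULL for the other side's columns.
Matching on a.team_id = b.team_id.
Matched pairs: 3; unmatched a rows kept: 2; unmatched b rows kept: 1.
Total: 3 matched + 3 padded = 6 rows.

6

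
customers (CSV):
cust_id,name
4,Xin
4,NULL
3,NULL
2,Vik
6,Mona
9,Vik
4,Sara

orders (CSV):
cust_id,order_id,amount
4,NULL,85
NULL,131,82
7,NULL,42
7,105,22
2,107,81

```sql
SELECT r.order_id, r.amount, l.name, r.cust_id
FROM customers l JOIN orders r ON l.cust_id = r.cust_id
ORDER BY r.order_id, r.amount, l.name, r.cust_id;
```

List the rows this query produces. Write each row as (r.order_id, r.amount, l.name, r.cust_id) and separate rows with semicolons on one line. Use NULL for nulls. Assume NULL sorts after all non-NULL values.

(107, 81, Vik, 2); (NULL, 85, Sara, 4); (NULL, 85, Xin, 4); (NULL, 85, NULL, 4)

INNER JOIN keeps only pairs where the ON condition holds.
Matching on l.cust_id = r.cust_id. A NULL in a compared column never satisfies the condition.
- cust_id=4: 1 matching r row(s), so 1 row(s) emitted.
- cust_id=4: 1 matching r row(s), so 1 row(s) emitted.
- cust_id=3: no matching r row, dropped.
- cust_id=2: 1 matching r row(s), so 1 row(s) emitted.
- cust_id=6: no matching r row, dropped.
- cust_id=9: no matching r row, dropped.
- cust_id=4: 1 matching r row(s), so 1 row(s) emitted.
After projecting and ordering:
r.order_id | r.amount | l.name | r.cust_id
107 | 81 | Vik | 2
NULL | 85 | Sara | 4
NULL | 85 | Xin | 4
NULL | 85 | NULL | 4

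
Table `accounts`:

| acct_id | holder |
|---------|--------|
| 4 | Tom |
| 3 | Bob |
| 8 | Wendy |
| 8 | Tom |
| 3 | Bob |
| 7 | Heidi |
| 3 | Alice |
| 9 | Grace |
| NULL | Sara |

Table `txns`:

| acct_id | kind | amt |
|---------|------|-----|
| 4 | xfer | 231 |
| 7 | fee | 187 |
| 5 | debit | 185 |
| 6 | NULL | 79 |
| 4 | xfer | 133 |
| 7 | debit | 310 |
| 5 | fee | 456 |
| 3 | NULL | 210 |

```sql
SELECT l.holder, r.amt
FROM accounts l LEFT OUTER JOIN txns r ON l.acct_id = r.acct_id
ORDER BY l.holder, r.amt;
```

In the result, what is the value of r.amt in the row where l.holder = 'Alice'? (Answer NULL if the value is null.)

210

LEFT JOIN keeps every row from `accounts`; unmatched rows get NULL for `txns`'s columns.
Matching on l.acct_id = r.acct_id. A NULL in a compared column never satisfies the condition.
Matched pairs: 7; unmatched l rows kept: 4.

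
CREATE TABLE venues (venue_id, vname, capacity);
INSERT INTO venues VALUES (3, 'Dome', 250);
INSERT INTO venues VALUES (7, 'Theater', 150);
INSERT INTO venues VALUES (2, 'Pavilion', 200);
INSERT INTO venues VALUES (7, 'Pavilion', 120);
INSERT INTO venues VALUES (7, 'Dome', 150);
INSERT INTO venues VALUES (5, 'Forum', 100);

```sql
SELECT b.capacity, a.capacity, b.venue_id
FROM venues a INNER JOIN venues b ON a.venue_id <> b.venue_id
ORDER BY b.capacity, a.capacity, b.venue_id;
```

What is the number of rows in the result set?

24

INNER JOIN keeps only pairs where the ON condition holds.
Matching on a.venue_id <> b.venue_id.
- venue_id=3: 5 matching b row(s), so 5 row(s) emitted.
- venue_id=7: 3 matching b row(s), so 3 row(s) emitted.
- venue_id=2: 5 matching b row(s), so 5 row(s) emitted.
- venue_id=7: 3 matching b row(s), so 3 row(s) emitted.
- venue_id=7: 3 matching b row(s), so 3 row(s) emitted.
- venue_id=5: 5 matching b row(s), so 5 row(s) emitted.
Total: 24 rows.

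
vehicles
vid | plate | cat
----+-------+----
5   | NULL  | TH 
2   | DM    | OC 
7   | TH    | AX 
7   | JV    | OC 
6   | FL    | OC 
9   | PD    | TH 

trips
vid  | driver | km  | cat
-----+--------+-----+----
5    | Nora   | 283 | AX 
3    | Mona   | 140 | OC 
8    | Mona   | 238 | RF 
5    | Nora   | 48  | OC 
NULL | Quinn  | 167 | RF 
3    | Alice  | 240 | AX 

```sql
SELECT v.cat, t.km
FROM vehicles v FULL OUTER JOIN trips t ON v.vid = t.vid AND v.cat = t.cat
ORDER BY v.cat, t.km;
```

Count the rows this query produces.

FULL OUTER JOIN keeps every row from both sides; unmatched rows get NULL for the other side's columns.
Matching on v.vid = t.vid AND v.cat = t.cat. A NULL in a compared column never satisfies the condition.
- vid=5, cat=TH: no t row matches, row kept with t columns NULL.
- vid=2, cat=OC: no t row matches, row kept with t columns NULL.
- vid=7, cat=AX: no t row matches, row kept with t columns NULL.
- vid=7, cat=OC: no t row matches, row kept with t columns NULL.
- vid=6, cat=OC: no t row matches, row kept with t columns NULL.
- vid=9, cat=TH: no t row matches, row kept with t columns NULL.
- plus 6 unmatched t row(s), each kept with NULL v columns.
Total: 0 matched + 12 padded = 12 rows.

12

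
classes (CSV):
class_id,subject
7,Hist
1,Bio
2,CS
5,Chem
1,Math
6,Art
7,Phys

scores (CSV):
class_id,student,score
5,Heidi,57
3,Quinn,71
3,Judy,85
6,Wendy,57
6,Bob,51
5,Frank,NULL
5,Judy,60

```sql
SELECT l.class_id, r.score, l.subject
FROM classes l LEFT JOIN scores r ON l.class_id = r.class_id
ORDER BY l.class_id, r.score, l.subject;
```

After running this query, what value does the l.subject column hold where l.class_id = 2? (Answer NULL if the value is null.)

LEFT JOIN keeps every row from `classes`; unmatched rows get NULL for `scores`'s columns.
Matching on l.class_id = r.class_id.
- l[0] class_id=7 → no match; kept with NULLs on the r side.
- l[1] class_id=1 → no match; kept with NULLs on the r side.
- l[2] class_id=2 → no match; kept with NULLs on the r side.
- l[3] class_id=5 → 3 match(es) in r → 3 row(s).
- l[4] class_id=1 → no match; kept with NULLs on the r side.
- l[5] class_id=6 → 2 match(es) in r → 2 row(s).
- l[6] class_id=7 → no match; kept with NULLs on the r side.

CS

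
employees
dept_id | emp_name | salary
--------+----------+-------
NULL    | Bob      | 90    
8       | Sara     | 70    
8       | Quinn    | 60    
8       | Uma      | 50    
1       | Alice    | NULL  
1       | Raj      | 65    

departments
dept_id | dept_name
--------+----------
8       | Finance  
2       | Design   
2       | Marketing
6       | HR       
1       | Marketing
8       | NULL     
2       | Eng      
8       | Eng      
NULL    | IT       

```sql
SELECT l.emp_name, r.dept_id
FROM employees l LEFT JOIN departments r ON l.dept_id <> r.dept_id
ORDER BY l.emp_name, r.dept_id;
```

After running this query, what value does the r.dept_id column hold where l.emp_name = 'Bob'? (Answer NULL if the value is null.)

NULL

LEFT JOIN keeps every row from `employees`; unmatched rows get NULL for `departments`'s columns.
Matching on l.dept_id <> r.dept_id. A NULL in a compared column never satisfies the condition.
- dept_id=NULL: no r row matches, row kept with r columns NULL.
- dept_id=8: 5 matching r row(s), so 5 row(s) emitted.
- dept_id=8: 5 matching r row(s), so 5 row(s) emitted.
- dept_id=8: 5 matching r row(s), so 5 row(s) emitted.
- dept_id=1: 7 matching r row(s), so 7 row(s) emitted.
- dept_id=1: 7 matching r row(s), so 7 row(s) emitted.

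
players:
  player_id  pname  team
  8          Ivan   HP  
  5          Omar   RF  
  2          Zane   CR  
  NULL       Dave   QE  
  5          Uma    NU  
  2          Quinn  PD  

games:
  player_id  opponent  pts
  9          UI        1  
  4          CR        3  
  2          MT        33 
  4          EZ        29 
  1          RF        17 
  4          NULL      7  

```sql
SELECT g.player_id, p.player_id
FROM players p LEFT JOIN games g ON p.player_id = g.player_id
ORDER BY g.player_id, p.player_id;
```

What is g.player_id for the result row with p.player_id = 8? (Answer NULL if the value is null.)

NULL

LEFT JOIN keeps every row from `players`; unmatched rows get NULL for `games`'s columns.
Matching on p.player_id = g.player_id. A NULL in a compared column never satisfies the condition.
- p[0] player_id=8 → no match; kept with NULLs on the g side.
- p[1] player_id=5 → no match; kept with NULLs on the g side.
- p[2] player_id=2 → 1 match(es) in g → 1 row(s).
- p[3] player_id=NULL → no match; kept with NULLs on the g side.
- p[4] player_id=5 → no match; kept with NULLs on the g side.
- p[5] player_id=2 → 1 match(es) in g → 1 row(s).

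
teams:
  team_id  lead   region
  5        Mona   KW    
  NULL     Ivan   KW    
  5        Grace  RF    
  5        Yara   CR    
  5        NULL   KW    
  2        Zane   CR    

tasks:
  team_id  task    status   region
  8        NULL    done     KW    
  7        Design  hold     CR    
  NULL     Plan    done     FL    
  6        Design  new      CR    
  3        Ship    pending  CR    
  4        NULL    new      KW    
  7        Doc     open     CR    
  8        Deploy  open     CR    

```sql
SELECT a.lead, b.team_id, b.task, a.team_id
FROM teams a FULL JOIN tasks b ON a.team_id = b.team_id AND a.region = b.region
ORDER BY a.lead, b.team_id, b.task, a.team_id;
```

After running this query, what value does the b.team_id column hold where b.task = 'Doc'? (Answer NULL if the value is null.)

7

FULL OUTER JOIN keeps every row from both sides; unmatched rows get NULL for the other side's columns.
Matching on a.team_id = b.team_id AND a.region = b.region. A NULL in a compared column never satisfies the condition.
- a row (team_id=5, region=KW): no match → kept, b columns NULL.
- a row (team_id=NULL, region=KW): no match → kept, b columns NULL.
- a row (team_id=5, region=RF): no match → kept, b columns NULL.
- a row (team_id=5, region=CR): no match → kept, b columns NULL.
- a row (team_id=5, region=KW): no match → kept, b columns NULL.
- a row (team_id=2, region=CR): no match → kept, b columns NULL.
- 8 row(s) from b found no a partner → padded with NULL.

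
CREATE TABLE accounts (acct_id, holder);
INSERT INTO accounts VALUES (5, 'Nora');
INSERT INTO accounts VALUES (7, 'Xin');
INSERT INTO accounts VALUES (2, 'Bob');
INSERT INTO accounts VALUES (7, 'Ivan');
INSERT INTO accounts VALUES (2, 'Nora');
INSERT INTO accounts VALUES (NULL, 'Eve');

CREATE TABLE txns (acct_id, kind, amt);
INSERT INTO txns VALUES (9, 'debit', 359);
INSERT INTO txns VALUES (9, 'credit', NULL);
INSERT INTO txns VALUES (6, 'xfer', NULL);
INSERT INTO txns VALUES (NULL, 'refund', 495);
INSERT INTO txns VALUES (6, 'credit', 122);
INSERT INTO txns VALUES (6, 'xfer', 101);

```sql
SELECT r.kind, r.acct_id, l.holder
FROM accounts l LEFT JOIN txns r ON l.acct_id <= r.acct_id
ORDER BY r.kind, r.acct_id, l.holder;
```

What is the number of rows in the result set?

LEFT JOIN keeps every row from `accounts`; unmatched rows get NULL for `txns`'s columns.
Matching on l.acct_id <= r.acct_id. A NULL in a compared column never satisfies the condition.
- l row (acct_id=5): matches 5 r row(s) → 5 output row(s).
- l row (acct_id=7): matches 2 r row(s) → 2 output row(s).
- l row (acct_id=2): matches 5 r row(s) → 5 output row(s).
- l row (acct_id=7): matches 2 r row(s) → 2 output row(s).
- l row (acct_id=2): matches 5 r row(s) → 5 output row(s).
- l row (acct_id=NULL): no match → kept, r columns NULL.
Total: 19 matched + 1 padded = 20 rows.

20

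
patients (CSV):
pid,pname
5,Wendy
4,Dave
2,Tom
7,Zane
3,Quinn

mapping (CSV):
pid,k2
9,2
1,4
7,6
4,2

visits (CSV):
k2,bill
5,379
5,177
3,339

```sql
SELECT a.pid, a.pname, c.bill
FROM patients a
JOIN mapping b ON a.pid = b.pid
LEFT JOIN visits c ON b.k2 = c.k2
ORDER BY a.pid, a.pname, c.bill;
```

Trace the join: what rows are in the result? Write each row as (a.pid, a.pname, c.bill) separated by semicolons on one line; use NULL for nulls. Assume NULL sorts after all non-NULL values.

(4, Dave, NULL); (7, Zane, NULL)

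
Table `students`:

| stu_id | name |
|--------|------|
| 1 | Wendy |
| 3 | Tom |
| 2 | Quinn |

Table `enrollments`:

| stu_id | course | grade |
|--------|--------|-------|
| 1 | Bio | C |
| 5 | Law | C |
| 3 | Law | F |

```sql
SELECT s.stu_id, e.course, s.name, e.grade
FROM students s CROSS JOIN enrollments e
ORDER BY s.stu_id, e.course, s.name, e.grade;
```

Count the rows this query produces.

CROSS JOIN pairs every row of `students` with every row of `enrollments`: 3 × 3 = 9 rows.

9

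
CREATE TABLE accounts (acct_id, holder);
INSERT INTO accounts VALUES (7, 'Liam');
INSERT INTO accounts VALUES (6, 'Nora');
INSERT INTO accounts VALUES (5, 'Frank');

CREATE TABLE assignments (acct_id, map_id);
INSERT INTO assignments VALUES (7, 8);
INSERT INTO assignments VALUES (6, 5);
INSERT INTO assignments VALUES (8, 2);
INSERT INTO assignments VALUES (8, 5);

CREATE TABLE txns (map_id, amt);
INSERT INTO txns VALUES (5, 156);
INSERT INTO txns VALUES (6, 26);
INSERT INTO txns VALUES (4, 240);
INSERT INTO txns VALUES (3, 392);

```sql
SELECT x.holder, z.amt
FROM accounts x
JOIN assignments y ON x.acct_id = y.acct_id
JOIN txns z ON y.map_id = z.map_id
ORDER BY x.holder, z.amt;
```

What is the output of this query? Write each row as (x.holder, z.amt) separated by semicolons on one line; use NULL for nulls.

(Nora, 156)

Evaluate left to right. First `accounts x INNER JOIN assignments y` on acct_id: 2 row(s).
Then INNER JOIN `txns z` on map_id: keep only rows whose y.map_id appears in z.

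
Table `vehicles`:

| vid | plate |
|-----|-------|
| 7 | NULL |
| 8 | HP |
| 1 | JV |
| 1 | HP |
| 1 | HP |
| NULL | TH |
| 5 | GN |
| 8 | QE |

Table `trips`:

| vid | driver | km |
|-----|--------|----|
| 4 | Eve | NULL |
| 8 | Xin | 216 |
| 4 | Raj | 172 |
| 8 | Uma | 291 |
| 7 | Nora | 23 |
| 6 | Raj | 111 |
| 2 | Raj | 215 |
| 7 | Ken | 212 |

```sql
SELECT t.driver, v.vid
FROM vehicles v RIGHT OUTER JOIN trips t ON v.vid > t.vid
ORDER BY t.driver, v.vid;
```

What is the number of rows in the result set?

21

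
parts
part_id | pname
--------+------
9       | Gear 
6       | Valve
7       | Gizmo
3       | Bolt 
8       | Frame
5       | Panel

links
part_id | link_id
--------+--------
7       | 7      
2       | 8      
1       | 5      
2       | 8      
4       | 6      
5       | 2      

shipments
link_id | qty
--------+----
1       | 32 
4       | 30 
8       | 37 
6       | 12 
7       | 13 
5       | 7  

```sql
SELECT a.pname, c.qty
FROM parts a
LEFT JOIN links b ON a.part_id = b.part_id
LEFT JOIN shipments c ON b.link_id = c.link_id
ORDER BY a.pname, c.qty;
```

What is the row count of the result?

Step 1 — a LEFT JOIN b on part_id → 6 row(s).
Then LEFT JOIN `shipments c` on link_id: each of those 6 rows is kept; rows whose b.link_id has no match in c get NULL for c's columns.
Result: 6 row(s).

6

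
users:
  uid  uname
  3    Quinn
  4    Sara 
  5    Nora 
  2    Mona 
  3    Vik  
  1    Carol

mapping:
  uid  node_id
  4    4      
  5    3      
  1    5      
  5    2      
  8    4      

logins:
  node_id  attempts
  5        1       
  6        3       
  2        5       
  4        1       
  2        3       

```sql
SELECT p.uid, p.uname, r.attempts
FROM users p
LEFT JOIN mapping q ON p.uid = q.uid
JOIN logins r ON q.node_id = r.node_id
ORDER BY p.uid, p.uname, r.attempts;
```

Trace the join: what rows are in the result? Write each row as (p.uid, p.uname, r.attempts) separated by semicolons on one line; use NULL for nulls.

Joins associate left-to-right: users LEFT JOIN mapping on uid gives 7 intermediate row(s).
Then INNER JOIN `logins r` on node_id: keep only rows whose q.node_id appears in r.

(1, Carol, 1); (4, Sara, 1); (5, Nora, 3); (5, Nora, 5)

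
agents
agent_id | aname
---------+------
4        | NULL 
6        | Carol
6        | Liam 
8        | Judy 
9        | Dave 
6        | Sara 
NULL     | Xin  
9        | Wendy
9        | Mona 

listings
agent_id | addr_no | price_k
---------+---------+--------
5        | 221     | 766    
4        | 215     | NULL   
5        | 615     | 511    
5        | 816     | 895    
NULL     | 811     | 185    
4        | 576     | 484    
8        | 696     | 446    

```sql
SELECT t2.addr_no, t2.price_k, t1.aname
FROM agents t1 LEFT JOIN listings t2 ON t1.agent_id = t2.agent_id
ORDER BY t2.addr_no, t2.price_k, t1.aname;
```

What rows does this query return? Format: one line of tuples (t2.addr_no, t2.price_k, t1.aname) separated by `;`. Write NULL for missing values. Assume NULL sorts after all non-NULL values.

LEFT JOIN keeps every row from `agents`; unmatched rows get NULL for `listings`'s columns.
Matching on t1.agent_id = t2.agent_id. A NULL in a compared column never satisfies the condition.
- agent_id=4: 2 matching t2 row(s), so 2 row(s) emitted.
- agent_id=6: no t2 row matches, row kept with t2 columns NULL.
- agent_id=6: no t2 row matches, row kept with t2 columns NULL.
- agent_id=8: 1 matching t2 row(s), so 1 row(s) emitted.
- agent_id=9: no t2 row matches, row kept with t2 columns NULL.
- agent_id=6: no t2 row matches, row kept with t2 columns NULL.
- agent_id=NULL: no t2 row matches, row kept with t2 columns NULL.
- agent_id=9: no t2 row matches, row kept with t2 columns NULL.
- agent_id=9: no t2 row matches, row kept with t2 columns NULL.
After projecting and ordering:
t2.addr_no | t2.price_k | t1.aname
215 | NULL | NULL
576 | 484 | NULL
696 | 446 | Judy
NULL | NULL | Carol
NULL | NULL | Dave
NULL | NULL | Liam
NULL | NULL | Mona
NULL | NULL | Sara
NULL | NULL | Wendy
NULL | NULL | Xin

(215, NULL, NULL); (576, 484, NULL); (696, 446, Judy); (NULL, NULL, Carol); (NULL, NULL, Dave); (NULL, NULL, Liam); (NULL, NULL, Mona); (NULL, NULL, Sara); (NULL, NULL, Wendy); (NULL, NULL, Xin)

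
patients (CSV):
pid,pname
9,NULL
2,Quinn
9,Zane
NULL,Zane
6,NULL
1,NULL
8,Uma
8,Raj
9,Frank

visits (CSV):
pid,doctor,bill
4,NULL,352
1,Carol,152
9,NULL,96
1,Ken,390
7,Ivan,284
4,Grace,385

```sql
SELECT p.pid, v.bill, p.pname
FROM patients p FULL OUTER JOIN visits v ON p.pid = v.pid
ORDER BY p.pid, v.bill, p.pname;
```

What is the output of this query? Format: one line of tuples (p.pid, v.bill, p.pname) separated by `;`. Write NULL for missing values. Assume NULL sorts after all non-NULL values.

(1, 152, NULL); (1, 390, NULL); (2, NULL, Quinn); (6, NULL, NULL); (8, NULL, Raj); (8, NULL, Uma); (9, 96, Frank); (9, 96, Zane); (9, 96, NULL); (NULL, 284, NULL); (NULL, 352, NULL); (NULL, 385, NULL); (NULL, NULL, Zane)

FULL OUTER JOIN keeps every row from both sides; unmatched rows get NULL for the other side's columns.
Matching on p.pid = v.pid. A NULL in a compared column never satisfies the condition.
Matched pairs: 5; unmatched p rows kept: 5; unmatched v rows kept: 3.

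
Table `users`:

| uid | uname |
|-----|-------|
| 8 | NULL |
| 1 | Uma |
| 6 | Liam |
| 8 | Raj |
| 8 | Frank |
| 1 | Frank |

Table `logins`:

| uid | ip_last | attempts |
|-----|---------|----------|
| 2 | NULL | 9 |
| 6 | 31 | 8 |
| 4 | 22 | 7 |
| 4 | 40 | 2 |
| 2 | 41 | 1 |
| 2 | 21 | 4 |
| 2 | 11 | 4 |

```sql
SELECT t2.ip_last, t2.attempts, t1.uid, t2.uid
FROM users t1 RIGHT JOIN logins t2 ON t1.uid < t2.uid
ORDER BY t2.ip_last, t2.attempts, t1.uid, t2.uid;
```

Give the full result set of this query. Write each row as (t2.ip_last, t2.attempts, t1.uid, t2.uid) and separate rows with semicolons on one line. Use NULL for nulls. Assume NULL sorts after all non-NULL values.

(11, 4, 1, 2); (11, 4, 1, 2); (21, 4, 1, 2); (21, 4, 1, 2); (22, 7, 1, 4); (22, 7, 1, 4); (31, 8, 1, 6); (31, 8, 1, 6); (40, 2, 1, 4); (40, 2, 1, 4); (41, 1, 1, 2); (41, 1, 1, 2); (NULL, 9, 1, 2); (NULL, 9, 1, 2)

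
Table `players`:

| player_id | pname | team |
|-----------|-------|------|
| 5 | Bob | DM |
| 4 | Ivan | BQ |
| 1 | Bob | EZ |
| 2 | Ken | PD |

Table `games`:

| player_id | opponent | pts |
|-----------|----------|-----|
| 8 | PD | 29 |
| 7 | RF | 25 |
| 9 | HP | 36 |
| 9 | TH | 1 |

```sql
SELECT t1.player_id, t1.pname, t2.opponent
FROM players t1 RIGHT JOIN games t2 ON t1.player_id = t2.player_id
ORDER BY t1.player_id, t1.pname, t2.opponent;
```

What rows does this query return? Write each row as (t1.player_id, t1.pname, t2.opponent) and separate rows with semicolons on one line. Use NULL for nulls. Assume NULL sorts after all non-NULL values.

RIGHT JOIN keeps every row from `games`; unmatched rows get NULL for `players`'s columns.
Matching on t1.player_id = t2.player_id.
- t1 row (player_id=5): no match.
- t1 row (player_id=4): no match.
- t1 row (player_id=1): no match.
- t1 row (player_id=2): no match.
- plus 4 unmatched t2 row(s), each kept with NULL t1 columns.
After projecting and ordering:
t1.player_id | t1.pname | t2.opponent
NULL | NULL | HP
NULL | NULL | PD
NULL | NULL | RF
NULL | NULL | TH

(NULL, NULL, HP); (NULL, NULL, PD); (NULL, NULL, RF); (NULL, NULL, TH)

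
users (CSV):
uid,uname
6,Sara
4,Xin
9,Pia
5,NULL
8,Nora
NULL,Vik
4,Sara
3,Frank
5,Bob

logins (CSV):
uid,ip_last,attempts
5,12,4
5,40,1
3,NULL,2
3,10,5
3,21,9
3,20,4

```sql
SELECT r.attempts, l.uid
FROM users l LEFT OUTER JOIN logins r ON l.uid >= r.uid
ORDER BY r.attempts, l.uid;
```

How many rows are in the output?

LEFT JOIN keeps every row from `users`; unmatched rows get NULL for `logins`'s columns.
Matching on l.uid >= r.uid. A NULL in a compared column never satisfies the condition.
- l row (uid=6): matches 6 r row(s) → 6 output row(s).
- l row (uid=4): matches 4 r row(s) → 4 output row(s).
- l row (uid=9): matches 6 r row(s) → 6 output row(s).
- l row (uid=5): matches 6 r row(s) → 6 output row(s).
- l row (uid=8): matches 6 r row(s) → 6 output row(s).
- l row (uid=NULL): no match → kept, r columns NULL.
- l row (uid=4): matches 4 r row(s) → 4 output row(s).
- l row (uid=3): matches 4 r row(s) → 4 output row(s).
- l row (uid=5): matches 6 r row(s) → 6 output row(s).
Total: 42 matched + 1 padded = 43 rows.

43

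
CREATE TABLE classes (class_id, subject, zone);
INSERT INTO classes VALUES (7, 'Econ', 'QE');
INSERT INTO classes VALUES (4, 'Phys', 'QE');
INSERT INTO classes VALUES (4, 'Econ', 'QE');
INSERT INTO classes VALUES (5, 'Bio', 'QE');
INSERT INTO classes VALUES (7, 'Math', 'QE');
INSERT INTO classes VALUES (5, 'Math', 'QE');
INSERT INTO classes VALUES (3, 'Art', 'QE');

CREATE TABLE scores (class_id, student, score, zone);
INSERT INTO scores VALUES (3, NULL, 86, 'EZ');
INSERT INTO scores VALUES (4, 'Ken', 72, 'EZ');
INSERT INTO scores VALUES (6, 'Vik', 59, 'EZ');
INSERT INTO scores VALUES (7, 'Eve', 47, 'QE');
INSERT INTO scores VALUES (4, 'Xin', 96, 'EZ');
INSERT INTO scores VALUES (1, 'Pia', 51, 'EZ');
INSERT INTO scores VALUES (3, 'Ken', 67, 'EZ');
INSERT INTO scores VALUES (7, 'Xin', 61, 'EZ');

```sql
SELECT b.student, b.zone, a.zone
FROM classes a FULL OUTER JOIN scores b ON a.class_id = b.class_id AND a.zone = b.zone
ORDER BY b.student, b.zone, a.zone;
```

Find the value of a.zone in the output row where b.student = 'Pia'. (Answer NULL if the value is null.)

NULL

FULL OUTER JOIN keeps every row from both sides; unmatched rows get NULL for the other side's columns.
Matching on a.class_id = b.class_id AND a.zone = b.zone.
Matched pairs: 2; unmatched a rows kept: 5; unmatched b rows kept: 7.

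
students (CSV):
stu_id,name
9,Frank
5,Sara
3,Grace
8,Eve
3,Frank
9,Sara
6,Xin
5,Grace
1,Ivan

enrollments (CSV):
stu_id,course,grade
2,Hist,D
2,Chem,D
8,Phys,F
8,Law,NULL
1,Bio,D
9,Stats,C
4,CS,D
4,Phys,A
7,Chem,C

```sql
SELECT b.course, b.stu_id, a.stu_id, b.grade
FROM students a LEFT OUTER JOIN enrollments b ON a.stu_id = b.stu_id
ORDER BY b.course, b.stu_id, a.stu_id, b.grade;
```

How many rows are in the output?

10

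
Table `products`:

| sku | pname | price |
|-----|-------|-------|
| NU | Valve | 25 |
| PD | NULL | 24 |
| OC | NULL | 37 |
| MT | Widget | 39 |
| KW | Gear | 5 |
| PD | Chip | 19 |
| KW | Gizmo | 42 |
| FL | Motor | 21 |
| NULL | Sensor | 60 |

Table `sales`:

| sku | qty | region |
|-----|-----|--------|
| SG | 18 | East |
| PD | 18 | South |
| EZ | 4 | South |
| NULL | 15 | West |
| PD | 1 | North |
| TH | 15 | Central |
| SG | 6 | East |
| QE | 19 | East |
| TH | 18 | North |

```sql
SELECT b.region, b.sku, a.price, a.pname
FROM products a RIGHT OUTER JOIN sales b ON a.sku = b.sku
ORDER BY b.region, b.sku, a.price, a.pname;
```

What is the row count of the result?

RIGHT JOIN keeps every row from `sales`; unmatched rows get NULL for `products`'s columns.
Matching on a.sku = b.sku. A NULL in a compared column never satisfies the condition.
Matched pairs: 4; unmatched b rows kept: 7.
Total: 4 matched + 7 padded = 11 rows.

11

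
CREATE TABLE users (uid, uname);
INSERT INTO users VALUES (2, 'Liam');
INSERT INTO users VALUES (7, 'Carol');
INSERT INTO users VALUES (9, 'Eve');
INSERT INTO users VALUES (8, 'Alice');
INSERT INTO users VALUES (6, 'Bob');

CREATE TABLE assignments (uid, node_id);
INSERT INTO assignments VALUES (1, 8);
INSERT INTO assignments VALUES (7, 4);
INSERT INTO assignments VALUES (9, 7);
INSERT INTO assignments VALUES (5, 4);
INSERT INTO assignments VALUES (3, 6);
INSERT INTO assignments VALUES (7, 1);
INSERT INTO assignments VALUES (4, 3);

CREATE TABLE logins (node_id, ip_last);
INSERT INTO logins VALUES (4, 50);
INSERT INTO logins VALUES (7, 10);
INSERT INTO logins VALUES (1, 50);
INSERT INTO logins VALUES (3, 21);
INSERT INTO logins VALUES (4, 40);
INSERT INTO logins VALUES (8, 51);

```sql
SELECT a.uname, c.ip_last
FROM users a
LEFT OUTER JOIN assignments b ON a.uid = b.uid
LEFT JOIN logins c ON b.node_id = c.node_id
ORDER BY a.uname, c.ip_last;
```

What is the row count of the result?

Joins associate left-to-right: users LEFT JOIN assignments on uid gives 6 intermediate row(s).
Then LEFT JOIN `logins c` on node_id: each of those 6 rows is kept; rows whose b.node_id has no match in c get NULL for c's columns.
Result: 7 row(s).

7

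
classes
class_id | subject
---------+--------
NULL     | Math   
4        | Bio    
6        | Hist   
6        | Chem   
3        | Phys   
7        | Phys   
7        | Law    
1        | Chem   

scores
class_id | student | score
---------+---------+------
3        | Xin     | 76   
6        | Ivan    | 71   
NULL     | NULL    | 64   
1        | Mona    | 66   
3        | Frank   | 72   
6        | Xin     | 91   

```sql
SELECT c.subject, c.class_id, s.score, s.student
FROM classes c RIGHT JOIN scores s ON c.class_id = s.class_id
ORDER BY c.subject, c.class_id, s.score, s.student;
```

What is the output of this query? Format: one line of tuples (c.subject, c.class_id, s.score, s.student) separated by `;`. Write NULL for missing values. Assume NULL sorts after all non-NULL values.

RIGHT JOIN keeps every row from `scores`; unmatched rows get NULL for `classes`'s columns.
Matching on c.class_id = s.class_id. A NULL in a compared column never satisfies the condition.
- c row (class_id=NULL): no match.
- c row (class_id=4): no match.
- c row (class_id=6): matches 2 s row(s) → 2 output row(s).
- c row (class_id=6): matches 2 s row(s) → 2 output row(s).
- c row (class_id=3): matches 2 s row(s) → 2 output row(s).
- c row (class_id=7): no match.
- c row (class_id=7): no match.
- c row (class_id=1): matches 1 s row(s) → 1 output row(s).
- 1 row(s) from s found no c partner → padded with NULL.
After projecting and ordering:
c.subject | c.class_id | s.score | s.student
Chem | 1 | 66 | Mona
Chem | 6 | 71 | Ivan
Chem | 6 | 91 | Xin
Hist | 6 | 71 | Ivan
Hist | 6 | 91 | Xin
Phys | 3 | 72 | Frank
Phys | 3 | 76 | Xin
NULL | NULL | 64 | NULL

(Chem, 1, 66, Mona); (Chem, 6, 71, Ivan); (Chem, 6, 91, Xin); (Hist, 6, 71, Ivan); (Hist, 6, 91, Xin); (Phys, 3, 72, Frank); (Phys, 3, 76, Xin); (NULL, NULL, 64, NULL)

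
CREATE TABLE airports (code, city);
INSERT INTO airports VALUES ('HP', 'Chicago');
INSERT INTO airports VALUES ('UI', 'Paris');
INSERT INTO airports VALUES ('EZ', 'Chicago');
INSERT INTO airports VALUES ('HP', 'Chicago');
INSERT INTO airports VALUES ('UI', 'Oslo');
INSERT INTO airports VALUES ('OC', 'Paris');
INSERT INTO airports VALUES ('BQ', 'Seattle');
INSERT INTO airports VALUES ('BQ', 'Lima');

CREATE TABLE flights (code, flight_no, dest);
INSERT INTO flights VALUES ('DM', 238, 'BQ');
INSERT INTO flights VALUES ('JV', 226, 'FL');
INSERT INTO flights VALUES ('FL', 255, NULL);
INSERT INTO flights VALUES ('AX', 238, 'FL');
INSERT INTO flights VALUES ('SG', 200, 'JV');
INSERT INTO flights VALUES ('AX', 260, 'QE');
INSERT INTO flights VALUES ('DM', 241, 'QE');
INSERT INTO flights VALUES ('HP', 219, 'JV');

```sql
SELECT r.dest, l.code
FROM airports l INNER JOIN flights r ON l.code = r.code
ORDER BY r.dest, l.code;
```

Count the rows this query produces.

2

INNER JOIN keeps only pairs where the ON condition holds.
Matching on l.code = r.code.
Matched pairs: 2.
Total: 2 rows.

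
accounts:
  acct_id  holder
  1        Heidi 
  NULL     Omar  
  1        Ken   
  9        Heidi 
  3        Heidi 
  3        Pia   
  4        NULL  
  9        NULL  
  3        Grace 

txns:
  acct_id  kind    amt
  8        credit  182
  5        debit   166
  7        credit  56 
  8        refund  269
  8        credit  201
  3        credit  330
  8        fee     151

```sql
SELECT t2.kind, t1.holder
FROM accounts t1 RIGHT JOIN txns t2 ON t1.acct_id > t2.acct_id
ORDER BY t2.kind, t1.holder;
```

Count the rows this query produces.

15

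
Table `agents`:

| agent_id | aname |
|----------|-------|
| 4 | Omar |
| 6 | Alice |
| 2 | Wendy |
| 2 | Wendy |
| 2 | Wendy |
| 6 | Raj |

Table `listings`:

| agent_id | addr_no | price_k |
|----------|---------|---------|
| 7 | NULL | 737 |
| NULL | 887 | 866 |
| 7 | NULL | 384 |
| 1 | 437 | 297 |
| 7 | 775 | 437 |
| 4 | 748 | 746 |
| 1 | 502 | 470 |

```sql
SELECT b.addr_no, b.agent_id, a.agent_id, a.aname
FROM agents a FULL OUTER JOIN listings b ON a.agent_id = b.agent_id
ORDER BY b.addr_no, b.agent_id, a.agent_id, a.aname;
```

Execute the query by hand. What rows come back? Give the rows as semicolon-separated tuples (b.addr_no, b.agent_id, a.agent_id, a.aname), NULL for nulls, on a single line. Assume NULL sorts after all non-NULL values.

FULL OUTER JOIN keeps every row from both sides; unmatched rows get NULL for the other side's columns.
Matching on a.agent_id = b.agent_id. A NULL in a compared column never satisfies the condition.
Matched pairs: 1; unmatched a rows kept: 5; unmatched b rows kept: 6.

(437, 1, NULL, NULL); (502, 1, NULL, NULL); (748, 4, 4, Omar); (775, 7, NULL, NULL); (887, NULL, NULL, NULL); (NULL, 7, NULL, NULL); (NULL, 7, NULL, NULL); (NULL, NULL, 2, Wendy); (NULL, NULL, 2, Wendy); (NULL, NULL, 2, Wendy); (NULL, NULL, 6, Alice); (NULL, NULL, 6, Raj)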